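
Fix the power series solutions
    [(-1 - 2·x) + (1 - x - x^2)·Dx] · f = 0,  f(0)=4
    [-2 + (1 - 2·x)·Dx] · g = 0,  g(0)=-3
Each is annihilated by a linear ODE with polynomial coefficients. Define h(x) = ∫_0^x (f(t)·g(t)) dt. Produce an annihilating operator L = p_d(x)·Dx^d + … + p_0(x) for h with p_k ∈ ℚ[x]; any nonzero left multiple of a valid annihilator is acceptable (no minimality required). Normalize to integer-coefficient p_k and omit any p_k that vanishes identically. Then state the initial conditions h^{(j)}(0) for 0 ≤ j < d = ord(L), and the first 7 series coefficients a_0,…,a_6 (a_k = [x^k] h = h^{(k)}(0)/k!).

f: a_k = 4, 4, 8, 12, 20, 32, 52, …
g: a_k = -3, -6, -12, -24, -48, -96, -192, …
f·g: L₀ = L_f ⊗_s L_g, ord ≤ 1·1.
∫: right-multiply L₀ by Dx.
L = (-3 + 2·x + 6·x^2)·Dx + (1 - 3·x + x^2 + 2·x^3)·Dx^2  (order 2).
h: a_k = 0, -12, -18, -32, -57, -516/5, -188, …
ICs: h(0) = 0, h′(0) = -12.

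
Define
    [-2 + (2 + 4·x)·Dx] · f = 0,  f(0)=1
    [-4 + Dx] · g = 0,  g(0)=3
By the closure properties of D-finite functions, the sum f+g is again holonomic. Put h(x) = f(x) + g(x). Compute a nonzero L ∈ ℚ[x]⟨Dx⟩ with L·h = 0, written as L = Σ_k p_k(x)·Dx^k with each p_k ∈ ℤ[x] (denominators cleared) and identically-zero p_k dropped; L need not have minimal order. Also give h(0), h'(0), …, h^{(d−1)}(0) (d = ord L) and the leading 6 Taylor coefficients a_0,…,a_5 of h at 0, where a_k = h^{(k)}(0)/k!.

L = (20 + 32·x) + (-17 - 64·x - 64·x^2)·Dx + (3 + 14·x + 16·x^2)·Dx^2  (order 2).
h: a_k = 4, 13, 47/2, 65/2, 251/8, 1059/40, …
ICs: h(0) = 4, h′(0) = 13.

f: a_k = 1, 1, -1/2, 1/2, -5/8, 7/8, …
g: a_k = 3, 12, 24, 32, 32, 128/5, …
L₀ := lclm(L_f,L_g); ord L₀ ≤ 1+1.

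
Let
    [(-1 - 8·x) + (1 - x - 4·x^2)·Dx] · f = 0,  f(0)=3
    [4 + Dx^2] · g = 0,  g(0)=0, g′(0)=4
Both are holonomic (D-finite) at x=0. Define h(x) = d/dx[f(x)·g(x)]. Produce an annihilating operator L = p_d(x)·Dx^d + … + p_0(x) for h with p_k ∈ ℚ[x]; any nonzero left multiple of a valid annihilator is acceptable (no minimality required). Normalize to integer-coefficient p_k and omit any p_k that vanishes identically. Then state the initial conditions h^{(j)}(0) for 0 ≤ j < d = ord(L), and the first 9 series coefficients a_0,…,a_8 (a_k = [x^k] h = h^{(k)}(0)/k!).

f: a_k = 3, 3, 15, 27, 87, 195, 543, 1323, 3495, …
g: a_k = 0, 4, 0, -8/3, 0, 8/15, 0, -16/315, 0, …
Product ⇒ symmetric product L₀, ord ≤ 2.
h₀' ⇒ L via d/dx closure of L₀.
L = (18 - 8·x - 28·x^2 + 32·x^3 + 64·x^4) + (4 + 34·x + 24·x^2 + 64·x^3)·Dx + (-1 + x^2 + 8·x^3 + 16·x^4)·Dx^2  (order 2).
h: a_k = 12, 24, 156, 400, 1548, 21288/5, 204524/15, 4020448/105, 11885876/105, …
ICs: h(0) = 12, h′(0) = 24.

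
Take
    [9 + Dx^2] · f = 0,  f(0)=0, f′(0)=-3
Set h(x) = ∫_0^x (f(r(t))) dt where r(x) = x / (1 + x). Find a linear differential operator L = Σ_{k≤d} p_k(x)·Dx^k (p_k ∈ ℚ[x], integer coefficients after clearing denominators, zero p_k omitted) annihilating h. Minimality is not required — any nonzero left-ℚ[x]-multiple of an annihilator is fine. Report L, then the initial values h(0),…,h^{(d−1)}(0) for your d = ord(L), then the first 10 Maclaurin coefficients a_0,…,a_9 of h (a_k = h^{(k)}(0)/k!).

L = 9·Dx + (2 + 6·x + 6·x^2 + 2·x^3)·Dx^2 + (1 + 4·x + 6·x^2 + 4·x^3 + x^4)·Dx^3  (order 3).
h: a_k = 0, 0, -3/2, 1, 3/8, -21/10, 293/80, -255/56, 19353/4480, -631/240, …
ICs: h(0) = 0, h′(0) = 0, h′′(0) = -3.

f: a_k = 0, -3, 0, 9/2, 0, -81/40, 0, 243/560, 0, -243/4480, …
L₀ from L_f via x↦r, Dx↦r'^{-1}Dx.
Integrate: L := L₀·Dx.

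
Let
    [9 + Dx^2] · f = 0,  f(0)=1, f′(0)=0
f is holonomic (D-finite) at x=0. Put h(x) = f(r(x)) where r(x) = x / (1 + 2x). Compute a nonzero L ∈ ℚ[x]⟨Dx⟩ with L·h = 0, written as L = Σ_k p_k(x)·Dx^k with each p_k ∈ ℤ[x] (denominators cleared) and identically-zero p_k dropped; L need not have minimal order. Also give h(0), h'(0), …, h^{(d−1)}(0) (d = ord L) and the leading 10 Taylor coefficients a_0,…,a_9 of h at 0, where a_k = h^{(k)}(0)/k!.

L = 9 + (4 + 24·x + 48·x^2 + 32·x^3)·Dx + (1 + 8·x + 24·x^2 + 32·x^3 + 16·x^4)·Dx^2  (order 2).
h: a_k = 1, 0, -9/2, 18, -405/8, 117, -18081/80, 6723/20, -188955/896, -276921/280, …
ICs: h(0) = 1, h′(0) = 0.

f: a_k = 1, 0, -9/2, 0, 27/8, 0, -81/80, 0, 729/4480, 0, …
Substitute x→r, Dx→(1/r')Dx; clear ⇒ L₀.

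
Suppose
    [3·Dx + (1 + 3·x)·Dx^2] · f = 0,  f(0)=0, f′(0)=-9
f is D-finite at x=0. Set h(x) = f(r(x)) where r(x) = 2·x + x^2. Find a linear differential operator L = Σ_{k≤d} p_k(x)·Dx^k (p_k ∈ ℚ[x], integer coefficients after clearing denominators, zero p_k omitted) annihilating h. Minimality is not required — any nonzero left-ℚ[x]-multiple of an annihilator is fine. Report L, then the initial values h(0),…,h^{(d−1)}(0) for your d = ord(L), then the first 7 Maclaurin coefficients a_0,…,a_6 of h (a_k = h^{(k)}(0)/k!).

L = (5 + 6·x + 3·x^2)·Dx + (1 + 7·x + 9·x^2 + 3·x^3)·Dx^2  (order 2).
h: a_k = 0, -18, 45, -162, 1323/2, -14418/5, 13095, …
ICs: h(0) = 0, h′(0) = -18.

f: a_k = 0, -9, 27/2, -27, 243/4, -729/5, 729/2, …
L₀ from L_f via x↦r, Dx↦r'^{-1}Dx.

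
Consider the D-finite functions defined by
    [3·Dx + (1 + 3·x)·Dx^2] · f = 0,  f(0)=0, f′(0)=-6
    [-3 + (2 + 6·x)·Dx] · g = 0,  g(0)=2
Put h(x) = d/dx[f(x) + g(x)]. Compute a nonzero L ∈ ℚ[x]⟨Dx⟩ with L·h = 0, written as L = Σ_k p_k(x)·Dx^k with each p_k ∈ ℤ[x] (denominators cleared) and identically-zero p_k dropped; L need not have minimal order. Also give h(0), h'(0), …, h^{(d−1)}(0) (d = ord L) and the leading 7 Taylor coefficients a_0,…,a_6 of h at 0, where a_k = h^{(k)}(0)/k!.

L = 9 + (15 + 45·x)·Dx + (2 + 12·x + 18·x^2)·Dx^2  (order 2).
h: a_k = -3, 27/2, -351/8, 2187/16, -53703/128, 327321/256, -3973779/1024, …
ICs: h(0) = -3, h′(0) = 27/2.

f: a_k = 0, -6, 9, -18, 81/2, -486/5, 243, …
g: a_k = 2, 3, -9/4, 27/8, -405/64, 1701/128, -15309/512, …
L₀ := lclm(L_f,L_g); ord L₀ ≤ 2+1.
Differentiate: ansatz ord ≤ ord L₀ ⇒ L.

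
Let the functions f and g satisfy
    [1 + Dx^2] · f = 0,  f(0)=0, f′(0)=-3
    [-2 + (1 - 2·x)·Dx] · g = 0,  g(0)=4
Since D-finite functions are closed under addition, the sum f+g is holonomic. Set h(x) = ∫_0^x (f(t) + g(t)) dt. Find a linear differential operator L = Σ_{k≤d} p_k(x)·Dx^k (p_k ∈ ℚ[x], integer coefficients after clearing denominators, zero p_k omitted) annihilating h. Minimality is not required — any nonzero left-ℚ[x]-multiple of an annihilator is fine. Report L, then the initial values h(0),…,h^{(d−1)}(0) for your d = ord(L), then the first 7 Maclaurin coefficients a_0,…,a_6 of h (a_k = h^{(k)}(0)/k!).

L = (-50 + 8·x - 8·x^2)·Dx + (9 - 22·x + 12·x^2 - 8·x^3)·Dx^2 + (-50 + 8·x - 8·x^2)·Dx^3 + (9 - 22·x + 12·x^2 - 8·x^3)·Dx^4  (order 4).
h: a_k = 0, 4, 5/2, 16/3, 65/8, 64/5, 5119/240, …
ICs: h(0) = 0, h′(0) = 4, h′′(0) = 5, h′′′(0) = 32.

f: a_k = 0, -3, 0, 1/2, 0, -1/40, 0, …
g: a_k = 4, 8, 16, 32, 64, 128, 256, …
h₀=f+g: left-lcm gives L₀, ord ≤ 3.
∫: right-multiply L₀ by Dx.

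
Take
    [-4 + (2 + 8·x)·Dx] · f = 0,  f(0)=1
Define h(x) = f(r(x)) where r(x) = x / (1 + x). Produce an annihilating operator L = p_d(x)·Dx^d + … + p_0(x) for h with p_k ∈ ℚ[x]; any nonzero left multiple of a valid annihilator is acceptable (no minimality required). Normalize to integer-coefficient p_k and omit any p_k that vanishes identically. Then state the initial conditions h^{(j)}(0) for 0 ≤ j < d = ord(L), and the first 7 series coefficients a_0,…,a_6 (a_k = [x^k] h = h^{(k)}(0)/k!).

L = -2 + (1 + 6·x + 5·x^2)·Dx  (order 1).
h: a_k = 1, 2, -4, 10, -30, 102, -376, …
ICs: h(0) = 1.

f: a_k = 1, 2, -2, 4, -10, 28, -84, …
Change of var in L_f (x↦r) gives L₀.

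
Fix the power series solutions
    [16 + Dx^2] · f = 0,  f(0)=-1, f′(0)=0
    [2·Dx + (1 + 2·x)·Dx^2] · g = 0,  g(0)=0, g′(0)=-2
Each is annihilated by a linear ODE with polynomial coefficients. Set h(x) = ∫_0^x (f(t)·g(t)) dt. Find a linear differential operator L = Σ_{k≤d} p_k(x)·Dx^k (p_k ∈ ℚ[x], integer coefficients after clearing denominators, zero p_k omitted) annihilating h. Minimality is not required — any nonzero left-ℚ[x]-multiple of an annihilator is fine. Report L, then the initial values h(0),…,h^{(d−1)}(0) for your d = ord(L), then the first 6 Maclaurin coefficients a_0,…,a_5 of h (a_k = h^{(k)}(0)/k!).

f: a_k = -1, 0, 8, 0, -32/3, 0, …
g: a_k = 0, -2, 2, -8/3, 4, -32/5, …
L₀ := L_f ⊗_s L_g (sym. prod.), ord ≤ 4.
h=∫h₀ ⇒ L = L₀·Dx.
L = (2688 + 27648·x + 93184·x^2 + 131072·x^3 + 65536·x^4)·Dx + (896 + 5888·x + 12288·x^2 + 8192·x^3)·Dx^2 + (408 + 3712·x + 11904·x^2 + 16384·x^3 + 8192·x^4)·Dx^3 + (56 + 368·x + 768·x^2 + 512·x^3)·Dx^4 + (15 + 124·x + 380·x^2 + 512·x^3 + 256·x^4)·Dx^5  (order 5).
h: a_k = 0, 0, 1, -2/3, -10/3, 12/5, …
ICs: h(0) = 0, h′(0) = 0, h′′(0) = 2, h′′′(0) = -4, h′′′′(0) = -80.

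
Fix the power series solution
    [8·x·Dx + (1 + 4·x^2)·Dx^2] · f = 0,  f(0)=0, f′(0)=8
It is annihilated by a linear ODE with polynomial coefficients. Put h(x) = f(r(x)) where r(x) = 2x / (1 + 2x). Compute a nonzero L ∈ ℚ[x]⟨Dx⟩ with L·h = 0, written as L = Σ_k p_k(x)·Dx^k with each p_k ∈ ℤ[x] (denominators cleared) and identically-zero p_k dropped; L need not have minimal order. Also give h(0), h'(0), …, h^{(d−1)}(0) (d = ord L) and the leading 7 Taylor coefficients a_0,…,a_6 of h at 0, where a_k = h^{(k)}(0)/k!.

f: a_k = 0, 8, 0, -32/3, 0, 128/5, 0, …
L₀ from L_f via x↦r, Dx↦r'^{-1}Dx.
L = (4 + 40·x)·Dx + (1 + 4·x + 20·x^2)·Dx^2  (order 2).
h: a_k = 0, 16, -32, -64/3, 384, -4864/5, -5632/3, …
ICs: h(0) = 0, h′(0) = 16.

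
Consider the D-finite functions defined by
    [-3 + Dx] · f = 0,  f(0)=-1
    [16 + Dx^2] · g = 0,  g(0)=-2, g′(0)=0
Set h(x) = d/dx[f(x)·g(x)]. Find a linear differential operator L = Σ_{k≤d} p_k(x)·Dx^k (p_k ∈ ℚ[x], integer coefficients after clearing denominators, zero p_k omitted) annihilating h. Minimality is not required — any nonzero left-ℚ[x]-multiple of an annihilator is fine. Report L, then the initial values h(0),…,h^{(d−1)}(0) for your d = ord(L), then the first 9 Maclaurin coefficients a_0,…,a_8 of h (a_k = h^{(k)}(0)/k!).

L = 25 - 6·Dx + Dx^2  (order 2).
h: a_k = 6, -14, -117, -527/3, -79/4, 11753/60, 25481/120, 164833/2520, -102453/2240, …
ICs: h(0) = 6, h′(0) = -14.

f: a_k = -1, -3, -9/2, -9/2, -27/8, -81/40, -81/80, -243/560, -729/4480, …
g: a_k = -2, 0, 16, 0, -64/3, 0, 512/45, 0, -1024/315, …
f·g: L₀ = L_f ⊗_s L_g, ord ≤ 1·2.
h₀' ⇒ L via d/dx closure of L₀.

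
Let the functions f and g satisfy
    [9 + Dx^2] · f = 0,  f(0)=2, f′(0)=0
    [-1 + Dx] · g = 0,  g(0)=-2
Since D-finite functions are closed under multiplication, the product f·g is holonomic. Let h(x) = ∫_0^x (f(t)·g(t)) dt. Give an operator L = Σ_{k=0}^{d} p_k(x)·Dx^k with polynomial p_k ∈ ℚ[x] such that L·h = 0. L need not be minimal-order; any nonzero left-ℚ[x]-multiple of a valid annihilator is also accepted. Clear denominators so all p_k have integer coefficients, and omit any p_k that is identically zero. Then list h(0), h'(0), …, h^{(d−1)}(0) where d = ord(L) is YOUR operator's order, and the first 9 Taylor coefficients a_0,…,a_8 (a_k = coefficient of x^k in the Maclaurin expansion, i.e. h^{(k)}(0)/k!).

L = 10·Dx - 2·Dx^2 + Dx^3  (order 3).
h: a_k = 0, -4, -2, 16/3, 13/3, -14/15, -79/45, -88/315, 307/1260, …
ICs: h(0) = 0, h′(0) = -4, h′′(0) = -4.

f: a_k = 2, 0, -9, 0, 27/4, 0, -81/40, 0, 729/2240, …
g: a_k = -2, -2, -1, -1/3, -1/12, -1/60, -1/360, -1/2520, -1/20160, …
Sym-product of L_f,L_g gives L₀ (≤ ord 2).
h=∫₀ˣh₀: take L = L₀·Dx.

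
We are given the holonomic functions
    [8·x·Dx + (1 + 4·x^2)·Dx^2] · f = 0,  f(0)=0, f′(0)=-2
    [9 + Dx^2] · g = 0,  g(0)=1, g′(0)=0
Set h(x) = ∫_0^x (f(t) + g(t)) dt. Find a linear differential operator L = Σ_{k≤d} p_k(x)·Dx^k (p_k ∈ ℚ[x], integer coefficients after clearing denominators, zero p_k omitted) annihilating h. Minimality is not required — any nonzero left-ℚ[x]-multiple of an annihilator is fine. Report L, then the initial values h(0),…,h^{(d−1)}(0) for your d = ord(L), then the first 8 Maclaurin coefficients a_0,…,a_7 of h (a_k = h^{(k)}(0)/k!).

f: a_k = 0, -2, 0, 8/3, 0, -32/5, 0, 128/7, …
g: a_k = 1, 0, -9/2, 0, 27/8, 0, -81/80, 0, …
Weyl lclm of L_f,L_g ⇒ L₀ (ord ≤ 4).
h=∫₀ˣh₀: take L = L₀·Dx.
L = (-2808·x + 19008·x^3 + 10368·x^5)·Dx^2 + (9 + 1548·x^2 + 7344·x^4 + 5184·x^6)·Dx^3 + (-312·x + 2112·x^3 + 1152·x^5)·Dx^4 + (1 + 172·x^2 + 816·x^4 + 576·x^6)·Dx^5  (order 5).
h: a_k = 0, 1, -1, -3/2, 2/3, 27/40, -16/15, -81/560, …
ICs: h(0) = 0, h′(0) = 1, h′′(0) = -2, h′′′(0) = -9, h′′′′(0) = 16.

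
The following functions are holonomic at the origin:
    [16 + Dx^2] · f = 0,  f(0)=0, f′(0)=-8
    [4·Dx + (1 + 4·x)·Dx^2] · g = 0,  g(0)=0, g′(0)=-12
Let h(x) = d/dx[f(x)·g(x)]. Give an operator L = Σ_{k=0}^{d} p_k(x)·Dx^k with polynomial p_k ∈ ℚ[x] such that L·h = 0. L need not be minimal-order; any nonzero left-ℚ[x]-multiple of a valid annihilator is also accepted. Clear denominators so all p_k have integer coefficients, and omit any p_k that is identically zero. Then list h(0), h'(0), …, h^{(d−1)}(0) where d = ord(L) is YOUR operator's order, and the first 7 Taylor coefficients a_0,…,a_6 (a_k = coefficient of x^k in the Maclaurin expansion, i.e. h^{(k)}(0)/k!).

f: a_k = 0, -8, 0, 64/3, 0, -256/15, 0, …
g: a_k = 0, -12, 24, -64, 192, -3072/5, 2048, …
Sym-product of L_f,L_g gives L₀ (≤ ord 4).
Derive L from L₀ (diff closure).
L = (-6400 - 45056·x - 172032·x^2 + 196608·x^3 + 2818048·x^4 + 6291456·x^5 + 4194304·x^6) + (-1536 - 8192·x + 20480·x^2 + 245760·x^3 + 655360·x^4 + 524288·x^5)·Dx + (-448 - 2816·x - 3584·x^2 + 73728·x^3 + 401408·x^4 + 786432·x^5 + 524288·x^6)·Dx^2 + (-96 - 512·x + 1280·x^2 + 15360·x^3 + 40960·x^4 + 32768·x^5)·Dx^3 + (-3 + 448·x^2 + 3840·x^3 + 14080·x^4 + 24576·x^5 + 16384·x^6)·Dx^4  (order 4).
h: a_k = 0, 192, -576, 1024, -5120, 22528, -444416/5, …
ICs: h(0) = 0, h′(0) = 192, h′′(0) = -1152, h′′′(0) = 6144.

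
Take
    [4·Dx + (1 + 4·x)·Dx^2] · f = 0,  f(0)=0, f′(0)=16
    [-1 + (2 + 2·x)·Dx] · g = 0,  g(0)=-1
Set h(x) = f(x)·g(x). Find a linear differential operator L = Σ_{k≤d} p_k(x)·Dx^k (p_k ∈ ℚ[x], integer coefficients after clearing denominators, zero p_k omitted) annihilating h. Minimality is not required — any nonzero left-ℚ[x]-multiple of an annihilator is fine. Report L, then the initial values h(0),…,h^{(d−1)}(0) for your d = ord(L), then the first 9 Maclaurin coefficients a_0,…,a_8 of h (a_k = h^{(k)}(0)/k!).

f: a_k = 0, 16, -32, 256/3, -256, 4096/5, -8192/3, 65536/7, -32768, …
g: a_k = -1, -1/2, 1/8, -1/16, 5/128, -7/256, 21/1024, -33/2048, 429/32768, …
L₀ := L_f ⊗_s L_g (sym. prod.), ord ≤ 2.
L = (-5 + 4·x) + (12 + 12·x)·Dx + (4 + 24·x + 36·x^2 + 16·x^3)·Dx^2  (order 2).
h: a_k = 0, -16, 24, -202/3, 625/3, -81349/120, 547691/240, -52913387/6720, 372033667/13440, …
ICs: h(0) = 0, h′(0) = -16.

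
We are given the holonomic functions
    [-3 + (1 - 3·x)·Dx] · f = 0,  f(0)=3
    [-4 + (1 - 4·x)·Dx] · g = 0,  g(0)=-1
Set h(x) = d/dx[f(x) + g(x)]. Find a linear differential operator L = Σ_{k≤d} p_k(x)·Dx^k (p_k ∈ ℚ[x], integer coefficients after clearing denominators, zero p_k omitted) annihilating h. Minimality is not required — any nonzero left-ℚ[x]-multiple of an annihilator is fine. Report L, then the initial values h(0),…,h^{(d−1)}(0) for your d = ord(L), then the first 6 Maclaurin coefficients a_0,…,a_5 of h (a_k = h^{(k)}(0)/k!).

L = 72 + (-21 + 72·x)·Dx + (1 - 7·x + 12·x^2)·Dx^2  (order 2).
h: a_k = 5, 22, 51, -52, -1475, -11454, …
ICs: h(0) = 5, h′(0) = 22.

f: a_k = 3, 9, 27, 81, 243, 729, …
g: a_k = -1, -4, -16, -64, -256, -1024, …
f+g: L₀ = lclm(L_f,L_g), ord ≤ 1+1.
h₀' ⇒ L via d/dx closure of L₀.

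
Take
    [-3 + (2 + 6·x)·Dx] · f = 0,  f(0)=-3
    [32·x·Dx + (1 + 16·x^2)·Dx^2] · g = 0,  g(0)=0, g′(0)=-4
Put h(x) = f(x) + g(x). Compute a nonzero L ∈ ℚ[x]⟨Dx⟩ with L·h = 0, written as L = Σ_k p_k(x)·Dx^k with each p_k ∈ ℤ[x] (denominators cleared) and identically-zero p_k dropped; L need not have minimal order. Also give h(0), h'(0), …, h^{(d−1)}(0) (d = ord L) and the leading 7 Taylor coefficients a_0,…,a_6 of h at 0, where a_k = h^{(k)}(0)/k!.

L = (-192 - 1440·x + 9216·x^2 + 13824·x^3)·Dx + (-155 - 768·x + 4128·x^2 + 36864·x^3 + 48384·x^4)·Dx^2 + (-6 + 110·x + 576·x^2 + 2624·x^3 + 10752·x^4 + 13824·x^5)·Dx^3  (order 3).
h: a_k = -3, -17/2, 27/8, 781/48, 1215/128, -287659/1280, 45927/1024, …
ICs: h(0) = -3, h′(0) = -17/2, h′′(0) = 27/4.

f: a_k = -3, -9/2, 27/8, -81/16, 1215/128, -5103/256, 45927/1024, …
g: a_k = 0, -4, 0, 64/3, 0, -1024/5, 0, …
f+g: L₀ = lclm(L_f,L_g), ord ≤ 1+2.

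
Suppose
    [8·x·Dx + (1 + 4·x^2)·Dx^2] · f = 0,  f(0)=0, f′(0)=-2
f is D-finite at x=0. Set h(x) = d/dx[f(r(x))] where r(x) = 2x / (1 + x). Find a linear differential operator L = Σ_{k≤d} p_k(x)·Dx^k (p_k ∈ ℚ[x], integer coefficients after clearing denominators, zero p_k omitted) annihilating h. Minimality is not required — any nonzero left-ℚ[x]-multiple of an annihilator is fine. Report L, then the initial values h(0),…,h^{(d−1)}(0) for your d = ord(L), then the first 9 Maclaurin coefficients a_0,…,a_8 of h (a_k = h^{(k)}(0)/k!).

L = (2 + 34·x) + (1 + 2·x + 17·x^2)·Dx  (order 1).
h: a_k = -4, 8, 52, -240, -404, 4888, -2908, -77280, 203996, …
ICs: h(0) = -4.

f: a_k = 0, -2, 0, 8/3, 0, -32/5, 0, 128/7, 0, …
Change of var in L_f (x↦r) gives L₀.
h=h₀': d/dx-closure on L₀ ⇒ L.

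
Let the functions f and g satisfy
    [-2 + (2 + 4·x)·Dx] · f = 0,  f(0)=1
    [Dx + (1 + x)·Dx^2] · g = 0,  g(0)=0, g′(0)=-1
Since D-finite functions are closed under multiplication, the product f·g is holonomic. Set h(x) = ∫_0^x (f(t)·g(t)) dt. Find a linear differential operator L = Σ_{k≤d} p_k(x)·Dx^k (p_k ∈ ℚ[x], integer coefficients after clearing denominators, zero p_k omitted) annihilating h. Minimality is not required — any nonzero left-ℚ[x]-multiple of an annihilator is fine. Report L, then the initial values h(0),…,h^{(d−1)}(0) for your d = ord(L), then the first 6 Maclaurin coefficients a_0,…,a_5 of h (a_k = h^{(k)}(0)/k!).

L = (2 + x)·Dx + (-1 - 2·x)·Dx^2 + (1 + 5·x + 8·x^2 + 4·x^3)·Dx^3  (order 3).
h: a_k = 0, 0, -1/2, -1/6, 1/6, -1/6, …
ICs: h(0) = 0, h′(0) = 0, h′′(0) = -1.

f: a_k = 1, 1, -1/2, 1/2, -5/8, 7/8, …
g: a_k = 0, -1, 1/2, -1/3, 1/4, -1/5, …
h₀=f·g: eliminate ⇒ L₀, order ≤ 1·2.
∫: right-multiply L₀ by Dx.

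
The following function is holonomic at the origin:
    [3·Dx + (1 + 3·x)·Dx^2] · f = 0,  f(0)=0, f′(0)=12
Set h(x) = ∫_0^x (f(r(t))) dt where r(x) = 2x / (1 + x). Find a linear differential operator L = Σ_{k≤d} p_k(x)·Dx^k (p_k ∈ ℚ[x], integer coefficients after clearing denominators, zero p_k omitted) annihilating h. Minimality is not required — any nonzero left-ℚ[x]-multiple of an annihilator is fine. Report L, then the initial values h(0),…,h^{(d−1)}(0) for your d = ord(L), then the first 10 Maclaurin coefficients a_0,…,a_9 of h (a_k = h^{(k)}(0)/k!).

L = (8 + 14·x)·Dx^2 + (1 + 8·x + 7·x^2)·Dx^3  (order 3).
h: a_k = 0, 0, 12, -32, 114, -480, 11204/5, -78432/7, 411771/7, -960800/3, …
ICs: h(0) = 0, h′(0) = 0, h′′(0) = 24.

f: a_k = 0, 12, -18, 36, -81, 972/5, -486, 8748/7, -6561/2, 8748, …
Substitute x→r, Dx→(1/r')Dx; clear ⇒ L₀.
h=∫h₀ ⇒ L = L₀·Dx.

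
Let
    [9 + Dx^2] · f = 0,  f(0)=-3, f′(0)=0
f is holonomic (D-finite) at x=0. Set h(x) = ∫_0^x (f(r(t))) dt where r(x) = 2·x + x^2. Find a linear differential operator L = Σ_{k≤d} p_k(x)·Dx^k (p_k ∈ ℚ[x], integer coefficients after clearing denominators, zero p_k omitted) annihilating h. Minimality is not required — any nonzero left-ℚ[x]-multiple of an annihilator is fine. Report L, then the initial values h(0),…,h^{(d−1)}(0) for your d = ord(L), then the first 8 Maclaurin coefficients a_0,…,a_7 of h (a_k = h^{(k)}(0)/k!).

f: a_k = -3, 0, 27/2, 0, -81/8, 0, 243/80, 0, …
f∘r: x↦r, Dx↦Dx/r' in L_f ⇒ L₀.
∫: right-multiply L₀ by Dx.
L = (36 + 108·x + 108·x^2 + 36·x^3)·Dx - Dx^2 + (1 + x)·Dx^3  (order 3).
h: a_k = 0, -3, 0, 18, 27/2, -297/10, -54, -243/35, …
ICs: h(0) = 0, h′(0) = -3, h′′(0) = 0.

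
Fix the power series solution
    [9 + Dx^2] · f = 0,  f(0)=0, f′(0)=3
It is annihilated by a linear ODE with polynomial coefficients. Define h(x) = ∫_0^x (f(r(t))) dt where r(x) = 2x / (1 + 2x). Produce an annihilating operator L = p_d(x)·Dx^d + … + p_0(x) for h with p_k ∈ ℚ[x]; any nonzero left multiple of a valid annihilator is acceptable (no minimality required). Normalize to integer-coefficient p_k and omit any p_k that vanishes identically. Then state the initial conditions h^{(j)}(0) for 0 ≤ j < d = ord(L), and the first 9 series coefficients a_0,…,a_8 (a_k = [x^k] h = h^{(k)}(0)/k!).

L = 36·Dx + (4 + 24·x + 48·x^2 + 32·x^3)·Dx^2 + (1 + 8·x + 24·x^2 + 32·x^3 + 16·x^4)·Dx^3  (order 3).
h: a_k = 0, 0, 3, -4, -3, 168/5, -586/5, 2040/7, -19353/35, …
ICs: h(0) = 0, h′(0) = 0, h′′(0) = 6.

f: a_k = 0, 3, 0, -9/2, 0, 81/40, 0, -243/560, 0, …
Change of var in L_f (x↦r) gives L₀.
Integrate: L := L₀·Dx.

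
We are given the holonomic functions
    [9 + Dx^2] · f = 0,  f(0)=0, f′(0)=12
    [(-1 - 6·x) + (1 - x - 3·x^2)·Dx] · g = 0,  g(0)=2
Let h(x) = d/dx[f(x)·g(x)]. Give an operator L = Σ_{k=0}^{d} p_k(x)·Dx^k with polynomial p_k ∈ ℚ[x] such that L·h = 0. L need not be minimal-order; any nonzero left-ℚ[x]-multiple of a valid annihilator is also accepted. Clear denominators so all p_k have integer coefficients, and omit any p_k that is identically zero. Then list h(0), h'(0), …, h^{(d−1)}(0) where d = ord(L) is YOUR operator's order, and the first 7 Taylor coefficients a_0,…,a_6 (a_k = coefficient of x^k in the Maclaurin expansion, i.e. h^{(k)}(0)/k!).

L = (-15 - 54·x - 135·x^2 + 162·x^3 + 243·x^4) + (6·x + 54·x^2 + 108·x^3)·Dx + (1 - 4·x - 9·x^2 + 18·x^3 + 27·x^4)·Dx^2  (order 2).
h: a_k = 24, 48, 180, 528, 1641, 21726/5, 119373/10, …
ICs: h(0) = 24, h′(0) = 48.

f: a_k = 0, 12, 0, -18, 0, 81/10, 0, …
g: a_k = 2, 2, 8, 14, 38, 80, 194, …
Product ⇒ symmetric product L₀, ord ≤ 2.
Derive L from L₀ (diff closure).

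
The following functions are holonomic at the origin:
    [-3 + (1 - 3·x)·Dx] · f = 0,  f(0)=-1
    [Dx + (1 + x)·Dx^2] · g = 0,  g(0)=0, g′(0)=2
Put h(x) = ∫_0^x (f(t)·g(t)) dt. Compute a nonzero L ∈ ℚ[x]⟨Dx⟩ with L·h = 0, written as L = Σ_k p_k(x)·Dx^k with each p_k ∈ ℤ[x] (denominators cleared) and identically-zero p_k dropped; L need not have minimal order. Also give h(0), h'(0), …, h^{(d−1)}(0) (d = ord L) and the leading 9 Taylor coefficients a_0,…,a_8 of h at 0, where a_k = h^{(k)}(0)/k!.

L = 3·Dx + (5 + 9·x)·Dx^2 + (-1 + 2·x + 3·x^2)·Dx^3  (order 3).
h: a_k = 0, 0, -1, -5/3, -47/12, -93/10, -1399/60, -12581/210, -88087/560, …
ICs: h(0) = 0, h′(0) = 0, h′′(0) = -2.

f: a_k = -1, -3, -9, -27, -81, -243, -729, -2187, -6561, …
g: a_k = 0, 2, -1, 2/3, -1/2, 2/5, -1/3, 2/7, -1/4, …
L₀ := L_f ⊗_s L_g (sym. prod.), ord ≤ 2.
h=∫h₀ ⇒ L = L₀·Dx.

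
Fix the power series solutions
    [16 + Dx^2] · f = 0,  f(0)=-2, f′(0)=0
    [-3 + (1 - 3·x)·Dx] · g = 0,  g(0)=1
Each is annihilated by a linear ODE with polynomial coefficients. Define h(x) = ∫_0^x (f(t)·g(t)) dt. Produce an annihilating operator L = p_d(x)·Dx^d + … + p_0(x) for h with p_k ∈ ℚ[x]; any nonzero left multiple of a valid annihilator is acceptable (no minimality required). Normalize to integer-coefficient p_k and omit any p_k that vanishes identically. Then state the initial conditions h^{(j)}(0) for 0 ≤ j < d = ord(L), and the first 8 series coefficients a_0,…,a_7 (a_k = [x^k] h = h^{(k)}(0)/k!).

f: a_k = -2, 0, 16, 0, -64/3, 0, 512/45, 0, …
g: a_k = 1, 3, 9, 27, 81, 243, 729, 2187, …
f·g: L₀ = L_f ⊗_s L_g, ord ≤ 2·1.
h=∫h₀ ⇒ L = L₀·Dx.
L = (-16 + 48·x)·Dx + 6·Dx^2 + (-1 + 3·x)·Dx^3  (order 3).
h: a_k = 0, -2, -3, -2/3, -3/2, -118/15, -59/3, -15418/315, …
ICs: h(0) = 0, h′(0) = -2, h′′(0) = -6.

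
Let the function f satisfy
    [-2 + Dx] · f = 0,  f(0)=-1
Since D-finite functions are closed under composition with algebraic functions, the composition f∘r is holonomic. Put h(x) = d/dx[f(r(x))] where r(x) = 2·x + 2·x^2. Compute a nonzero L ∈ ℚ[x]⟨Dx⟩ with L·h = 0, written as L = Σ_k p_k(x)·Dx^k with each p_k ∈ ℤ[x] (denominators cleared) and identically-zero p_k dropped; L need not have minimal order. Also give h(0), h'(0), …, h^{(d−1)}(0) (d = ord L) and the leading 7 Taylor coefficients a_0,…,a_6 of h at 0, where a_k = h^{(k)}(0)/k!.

f: a_k = -1, -2, -2, -4/3, -2/3, -4/15, -4/45, …
h₀=f(r): pull back L_f along r ⇒ L₀.
h=h₀': d/dx-closure on L₀ ⇒ L.
L = (6 + 16·x + 16·x^2) + (-1 - 2·x)·Dx  (order 1).
h: a_k = -4, -24, -80, -608/3, -416, -11072/15, -52096/45, …
ICs: h(0) = -4.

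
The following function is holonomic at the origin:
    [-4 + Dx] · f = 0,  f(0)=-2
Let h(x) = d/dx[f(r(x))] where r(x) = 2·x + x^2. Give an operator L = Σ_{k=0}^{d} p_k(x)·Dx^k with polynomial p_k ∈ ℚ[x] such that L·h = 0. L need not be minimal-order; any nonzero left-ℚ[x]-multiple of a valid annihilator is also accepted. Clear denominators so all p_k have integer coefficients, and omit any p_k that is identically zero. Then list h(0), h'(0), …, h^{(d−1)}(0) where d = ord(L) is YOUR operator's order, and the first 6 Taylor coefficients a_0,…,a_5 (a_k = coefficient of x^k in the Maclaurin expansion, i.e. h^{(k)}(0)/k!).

f: a_k = -2, -8, -16, -64/3, -64/3, -256/15, …
L₀ from L_f via x↦r, Dx↦r'^{-1}Dx.
Differentiate: ansatz ord ≤ ord L₀ ⇒ L.
L = (9 + 16·x + 8·x^2) + (-1 - x)·Dx  (order 1).
h: a_k = -16, -144, -704, -7360/3, -6784, -236416/15, …
ICs: h(0) = -16.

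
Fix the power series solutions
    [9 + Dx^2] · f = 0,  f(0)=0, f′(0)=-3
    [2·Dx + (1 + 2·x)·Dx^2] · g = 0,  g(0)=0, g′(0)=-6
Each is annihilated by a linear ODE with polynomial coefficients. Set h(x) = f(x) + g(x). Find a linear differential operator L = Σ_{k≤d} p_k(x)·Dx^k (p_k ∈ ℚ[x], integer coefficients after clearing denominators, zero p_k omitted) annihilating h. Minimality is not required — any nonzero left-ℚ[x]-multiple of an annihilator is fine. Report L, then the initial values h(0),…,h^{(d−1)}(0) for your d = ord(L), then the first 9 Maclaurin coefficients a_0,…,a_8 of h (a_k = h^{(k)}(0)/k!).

L = (594 + 648·x + 648·x^2)·Dx + (153 + 630·x + 972·x^2 + 648·x^3)·Dx^2 + (66 + 72·x + 72·x^2)·Dx^3 + (17 + 70·x + 108·x^2 + 72·x^3)·Dx^4  (order 4).
h: a_k = 0, -9, 6, -7/2, 12, -849/40, 32, -30477/560, 96, …
ICs: h(0) = 0, h′(0) = -9, h′′(0) = 12, h′′′(0) = -21.

f: a_k = 0, -3, 0, 9/2, 0, -81/40, 0, 243/560, 0, …
g: a_k = 0, -6, 6, -8, 12, -96/5, 32, -384/7, 96, …
L₀ := lclm(L_f,L_g); ord L₀ ≤ 2+2.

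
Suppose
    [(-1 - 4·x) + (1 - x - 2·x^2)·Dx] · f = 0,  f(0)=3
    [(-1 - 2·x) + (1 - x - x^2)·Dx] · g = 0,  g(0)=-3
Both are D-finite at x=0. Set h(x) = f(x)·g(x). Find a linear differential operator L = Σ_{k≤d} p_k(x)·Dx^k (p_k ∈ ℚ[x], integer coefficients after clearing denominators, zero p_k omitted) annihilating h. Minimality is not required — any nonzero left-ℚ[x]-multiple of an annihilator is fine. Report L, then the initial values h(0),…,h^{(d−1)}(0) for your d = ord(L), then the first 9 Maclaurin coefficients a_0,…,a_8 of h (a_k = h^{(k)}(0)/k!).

L = (-2 - 4·x + 9·x^2 + 8·x^3) + (1 - 2·x - 2·x^2 + 3·x^3 + 2·x^4)·Dx  (order 1).
h: a_k = -9, -18, -54, -117, -270, -576, -1233, -2574, -5346, …
ICs: h(0) = -9.

f: a_k = 3, 3, 9, 15, 33, 63, 129, 255, 513, …
g: a_k = -3, -3, -6, -9, -15, -24, -39, -63, -102, …
f·g: L₀ = L_f ⊗_s L_g, ord ≤ 1·1.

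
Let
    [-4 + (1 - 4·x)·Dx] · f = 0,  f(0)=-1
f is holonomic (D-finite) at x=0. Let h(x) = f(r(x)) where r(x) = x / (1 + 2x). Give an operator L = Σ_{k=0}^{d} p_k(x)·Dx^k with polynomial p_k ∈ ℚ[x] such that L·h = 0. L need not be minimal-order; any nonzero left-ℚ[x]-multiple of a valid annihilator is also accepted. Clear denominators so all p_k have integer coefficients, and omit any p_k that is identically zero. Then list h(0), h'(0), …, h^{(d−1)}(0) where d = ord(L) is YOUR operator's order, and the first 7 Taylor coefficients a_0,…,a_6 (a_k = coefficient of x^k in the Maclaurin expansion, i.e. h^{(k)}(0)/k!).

f: a_k = -1, -4, -16, -64, -256, -1024, -4096, …
h₀=f(r): pull back L_f along r ⇒ L₀.
L = 4 + (-1 + 4·x^2)·Dx  (order 1).
h: a_k = -1, -4, -8, -16, -32, -64, -128, …
ICs: h(0) = -1.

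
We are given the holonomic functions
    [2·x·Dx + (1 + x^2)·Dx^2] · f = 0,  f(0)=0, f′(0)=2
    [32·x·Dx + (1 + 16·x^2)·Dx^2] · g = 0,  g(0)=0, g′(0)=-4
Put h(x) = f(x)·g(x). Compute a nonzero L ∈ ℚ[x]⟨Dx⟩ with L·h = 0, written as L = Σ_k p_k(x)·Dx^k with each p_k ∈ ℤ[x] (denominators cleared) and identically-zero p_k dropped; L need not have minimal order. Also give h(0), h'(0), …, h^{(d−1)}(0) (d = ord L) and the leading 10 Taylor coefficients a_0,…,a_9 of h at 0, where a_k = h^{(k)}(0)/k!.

f: a_k = 0, 2, 0, -2/3, 0, 2/5, 0, -2/7, 0, 2/9, …
g: a_k = 0, -4, 0, 64/3, 0, -1024/5, 0, 16384/7, 0, -262144/9, …
f·g: L₀ = L_f ⊗_s L_g, ord ≤ 2·2.
L = (-384·x - 10880·x^3 - 16384·x^5 + 34816·x^7 + 98304·x^9)·Dx + (-68 - 3916·x^2 - 19584·x^4 - 14336·x^6 + 121856·x^8 + 147456·x^10)·Dx^2 + (-136·x - 2632·x^3 - 6528·x^5 + 16448·x^7 + 69632·x^9 + 49152·x^11)·Dx^3 + (-1 - 34·x^2 - 305·x^4 + 4880·x^8 + 8704·x^10 + 4096·x^12)·Dx^4  (order 4).
h: a_k = 0, 0, -8, 0, 136/3, 0, -19144/45, 0, 506872/105, 0, …
ICs: h(0) = 0, h′(0) = 0, h′′(0) = -16, h′′′(0) = 0.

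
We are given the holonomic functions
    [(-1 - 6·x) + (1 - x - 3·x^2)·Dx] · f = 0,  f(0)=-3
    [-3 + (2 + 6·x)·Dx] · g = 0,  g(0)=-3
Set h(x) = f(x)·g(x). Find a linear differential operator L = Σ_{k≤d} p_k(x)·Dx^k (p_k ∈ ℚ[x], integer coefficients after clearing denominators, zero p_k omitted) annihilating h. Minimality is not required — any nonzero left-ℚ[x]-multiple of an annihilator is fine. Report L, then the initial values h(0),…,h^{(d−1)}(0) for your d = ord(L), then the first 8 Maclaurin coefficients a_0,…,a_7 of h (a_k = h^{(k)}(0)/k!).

f: a_k = -3, -3, -12, -21, -57, -120, -291, -651, …
g: a_k = -3, -9/2, 27/8, -81/16, 1215/128, -5103/256, 45927/1024, -216513/2048, …
Product ⇒ symmetric product L₀, ord ≤ 1.
L = (5 + 15·x + 27·x^2) + (-2 - 4·x + 12·x^2 + 18·x^3)·Dx  (order 1).
h: a_k = 9, 45/2, 315/8, 1953/16, 27099/128, 163251/256, 1165599/1024, 6898761/2048, …
ICs: h(0) = 9.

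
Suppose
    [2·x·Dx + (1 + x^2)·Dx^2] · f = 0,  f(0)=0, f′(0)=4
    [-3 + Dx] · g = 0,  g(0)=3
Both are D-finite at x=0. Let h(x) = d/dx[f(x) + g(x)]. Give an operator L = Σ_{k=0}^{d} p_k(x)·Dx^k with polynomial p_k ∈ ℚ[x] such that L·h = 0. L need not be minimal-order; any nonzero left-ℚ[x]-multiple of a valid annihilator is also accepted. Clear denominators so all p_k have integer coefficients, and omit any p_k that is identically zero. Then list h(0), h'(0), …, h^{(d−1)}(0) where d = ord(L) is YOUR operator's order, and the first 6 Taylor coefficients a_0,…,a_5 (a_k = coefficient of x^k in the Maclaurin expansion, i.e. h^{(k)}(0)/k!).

L = (6 - 18·x - 18·x^2 - 18·x^3) + (-11 - 12·x^2 - 9·x^4)·Dx + (3 + 2·x + 6·x^2 + 2·x^3 + 3·x^4)·Dx^2  (order 2).
h: a_k = 13, 27, 73/2, 81/2, 275/8, 729/40, …
ICs: h(0) = 13, h′(0) = 27.

f: a_k = 0, 4, 0, -4/3, 0, 4/5, …
g: a_k = 3, 9, 27/2, 27/2, 81/8, 243/40, …
h₀=f+g: left-lcm gives L₀, ord ≤ 3.
Derive L from L₀ (diff closure).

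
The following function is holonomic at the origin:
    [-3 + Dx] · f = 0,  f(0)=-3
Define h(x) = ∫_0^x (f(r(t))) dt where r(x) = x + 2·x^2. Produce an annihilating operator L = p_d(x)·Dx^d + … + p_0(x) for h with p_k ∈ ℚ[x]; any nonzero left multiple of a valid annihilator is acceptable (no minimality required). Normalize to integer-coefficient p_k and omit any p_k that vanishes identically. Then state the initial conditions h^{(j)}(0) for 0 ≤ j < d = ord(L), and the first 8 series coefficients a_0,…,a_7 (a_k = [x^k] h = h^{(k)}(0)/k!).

L = (-3 - 12·x)·Dx + Dx^2  (order 2).
h: a_k = 0, -3, -9/2, -21/2, -135/8, -1161/40, -3321/80, -33183/560, …
ICs: h(0) = 0, h′(0) = -3.

f: a_k = -3, -9, -27/2, -27/2, -81/8, -243/40, -243/80, -729/560, …
L₀ from L_f via x↦r, Dx↦r'^{-1}Dx.
∫: right-multiply L₀ by Dx.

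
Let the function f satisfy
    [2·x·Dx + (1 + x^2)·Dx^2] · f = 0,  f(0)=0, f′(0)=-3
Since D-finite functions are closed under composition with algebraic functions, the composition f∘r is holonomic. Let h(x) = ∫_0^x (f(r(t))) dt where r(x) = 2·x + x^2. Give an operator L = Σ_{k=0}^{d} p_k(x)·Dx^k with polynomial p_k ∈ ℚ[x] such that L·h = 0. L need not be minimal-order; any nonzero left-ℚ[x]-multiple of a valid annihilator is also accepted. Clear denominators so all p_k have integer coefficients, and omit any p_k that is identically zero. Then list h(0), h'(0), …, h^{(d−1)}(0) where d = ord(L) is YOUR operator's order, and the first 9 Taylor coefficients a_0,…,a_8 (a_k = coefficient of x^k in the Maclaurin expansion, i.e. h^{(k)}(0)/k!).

f: a_k = 0, -3, 0, 1, 0, -3/5, 0, 3/7, 0, …
h₀=f(r): pull back L_f along r ⇒ L₀.
h=∫₀ˣh₀: take L = L₀·Dx.
L = (-1 + 8·x + 16·x^2 + 12·x^3 + 3·x^4)·Dx^2 + (1 + x + 4·x^2 + 8·x^3 + 5·x^4 + x^5)·Dx^3  (order 3).
h: a_k = 0, 0, -3, -1, 2, 12/5, -11/5, -47/7, 6/7, …
ICs: h(0) = 0, h′(0) = 0, h′′(0) = -6.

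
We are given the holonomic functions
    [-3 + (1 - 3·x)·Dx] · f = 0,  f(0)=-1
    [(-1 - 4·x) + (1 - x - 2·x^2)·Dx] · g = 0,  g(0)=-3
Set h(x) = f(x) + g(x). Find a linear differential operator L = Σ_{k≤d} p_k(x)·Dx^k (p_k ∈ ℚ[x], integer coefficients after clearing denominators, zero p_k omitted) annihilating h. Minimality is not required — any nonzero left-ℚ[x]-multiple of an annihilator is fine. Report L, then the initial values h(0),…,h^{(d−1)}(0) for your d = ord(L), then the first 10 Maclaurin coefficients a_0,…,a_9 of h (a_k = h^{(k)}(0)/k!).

f: a_k = -1, -3, -9, -27, -81, -243, -729, -2187, -6561, -19683, …
g: a_k = -3, -3, -9, -15, -33, -63, -129, -255, -513, -1023, …
L₀ := lclm(L_f,L_g); ord L₀ ≤ 1+1.
L = (-36·x + 36·x^2 - 36·x^3) + (6 - 6·x - 30·x^2 + 54·x^3 - 72·x^4)·Dx + (-1 + 6·x - 12·x^2 + 8·x^3 + 9·x^4 - 18·x^5)·Dx^2  (order 2).
h: a_k = -4, -6, -18, -42, -114, -306, -858, -2442, -7074, -20706, …
ICs: h(0) = -4, h′(0) = -6.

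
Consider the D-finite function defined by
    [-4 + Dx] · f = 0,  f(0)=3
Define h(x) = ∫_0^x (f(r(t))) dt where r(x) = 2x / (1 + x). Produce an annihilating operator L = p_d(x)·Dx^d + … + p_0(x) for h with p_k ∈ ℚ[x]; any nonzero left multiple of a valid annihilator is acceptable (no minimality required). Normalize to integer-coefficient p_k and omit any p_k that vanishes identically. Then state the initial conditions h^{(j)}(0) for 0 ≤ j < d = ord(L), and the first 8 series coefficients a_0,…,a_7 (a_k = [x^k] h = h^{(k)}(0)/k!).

L = -8·Dx + (1 + 2·x + x^2)·Dx^2  (order 2).
h: a_k = 0, 3, 12, 24, 22, 8/5, -44/5, 184/105, …
ICs: h(0) = 0, h′(0) = 3.

f: a_k = 3, 12, 24, 32, 32, 128/5, 256/15, 1024/105, …
L₀ from L_f via x↦r, Dx↦r'^{-1}Dx.
Integrate: L := L₀·Dx.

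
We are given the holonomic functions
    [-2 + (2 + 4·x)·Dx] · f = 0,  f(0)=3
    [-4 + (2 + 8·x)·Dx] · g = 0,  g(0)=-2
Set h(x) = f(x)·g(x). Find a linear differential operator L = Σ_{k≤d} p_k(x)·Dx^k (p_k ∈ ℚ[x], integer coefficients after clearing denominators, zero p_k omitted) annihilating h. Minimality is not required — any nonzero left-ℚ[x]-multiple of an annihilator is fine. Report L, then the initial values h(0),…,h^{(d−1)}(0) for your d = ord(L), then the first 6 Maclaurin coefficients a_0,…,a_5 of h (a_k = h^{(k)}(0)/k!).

f: a_k = 3, 3, -3/2, 3/2, -15/8, 21/8, …
g: a_k = -2, -4, 4, -8, 20, -56, …
L₀ := L_f ⊗_s L_g (sym. prod.), ord ≤ 1.
L = (-3 - 8·x) + (1 + 6·x + 8·x^2)·Dx  (order 1).
h: a_k = -6, -18, 3, -9, 111/4, -351/4, …
ICs: h(0) = -6.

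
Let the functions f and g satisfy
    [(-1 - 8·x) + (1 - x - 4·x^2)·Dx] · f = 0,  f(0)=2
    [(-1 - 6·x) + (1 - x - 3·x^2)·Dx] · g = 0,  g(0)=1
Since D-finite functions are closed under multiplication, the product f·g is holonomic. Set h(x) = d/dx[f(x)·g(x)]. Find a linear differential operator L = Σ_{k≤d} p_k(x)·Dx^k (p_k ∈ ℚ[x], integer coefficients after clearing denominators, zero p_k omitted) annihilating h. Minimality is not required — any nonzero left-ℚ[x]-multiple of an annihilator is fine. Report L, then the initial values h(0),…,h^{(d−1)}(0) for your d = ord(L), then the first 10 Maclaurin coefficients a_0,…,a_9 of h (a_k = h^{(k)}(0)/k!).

f: a_k = 2, 2, 10, 18, 58, 130, 362, 882, 2330, 5858, …
g: a_k = 1, 1, 4, 7, 19, 40, 97, 217, 508, 1159, …
f·g: L₀ = L_f ⊗_s L_g, ord ≤ 1·1.
h=h₀': d/dx-closure on L₀ ⇒ L.
L = (20 + 30·x - 12·x^2 - 768·x^3 - 708·x^4 + 2520·x^5 + 2880·x^6) + (-2 - 8·x + 57·x^2 + 64·x^3 - 330·x^4 - 285·x^5 + 588·x^6 + 576·x^7)·Dx  (order 1).
h: a_k = 4, 40, 150, 672, 2240, 7884, 24780, 78496, 236610, 709040, …
ICs: h(0) = 4.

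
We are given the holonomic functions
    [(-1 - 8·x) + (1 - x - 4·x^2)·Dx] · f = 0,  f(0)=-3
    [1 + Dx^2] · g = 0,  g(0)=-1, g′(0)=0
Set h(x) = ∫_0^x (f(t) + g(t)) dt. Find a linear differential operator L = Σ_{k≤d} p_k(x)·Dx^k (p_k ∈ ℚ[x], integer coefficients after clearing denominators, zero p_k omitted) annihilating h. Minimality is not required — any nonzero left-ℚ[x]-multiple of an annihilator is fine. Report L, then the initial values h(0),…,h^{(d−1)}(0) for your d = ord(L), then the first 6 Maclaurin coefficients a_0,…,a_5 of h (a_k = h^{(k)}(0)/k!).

L = (55 + 486·x + 553·x^2 + 1488·x^3 + 80·x^4 + 128·x^5)·Dx + (-11 - 11·x - 23·x^2 + 169·x^3 + 348·x^4 + 48·x^5 + 64·x^6)·Dx^2 + (55 + 486·x + 553·x^2 + 1488·x^3 + 80·x^4 + 128·x^5)·Dx^3 + (-11 - 11·x - 23·x^2 + 169·x^3 + 348·x^4 + 48·x^5 + 64·x^6)·Dx^4  (order 4).
h: a_k = 0, -4, -3/2, -29/6, -27/4, -2089/120, …
ICs: h(0) = 0, h′(0) = -4, h′′(0) = -3, h′′′(0) = -29.

f: a_k = -3, -3, -15, -27, -87, -195, …
g: a_k = -1, 0, 1/2, 0, -1/24, 0, …
Sum ⇒ L₀ = lclm(L_f,L_g) in ℚ(x)⟨Dx⟩.
h=∫₀ˣh₀: take L = L₀·Dx.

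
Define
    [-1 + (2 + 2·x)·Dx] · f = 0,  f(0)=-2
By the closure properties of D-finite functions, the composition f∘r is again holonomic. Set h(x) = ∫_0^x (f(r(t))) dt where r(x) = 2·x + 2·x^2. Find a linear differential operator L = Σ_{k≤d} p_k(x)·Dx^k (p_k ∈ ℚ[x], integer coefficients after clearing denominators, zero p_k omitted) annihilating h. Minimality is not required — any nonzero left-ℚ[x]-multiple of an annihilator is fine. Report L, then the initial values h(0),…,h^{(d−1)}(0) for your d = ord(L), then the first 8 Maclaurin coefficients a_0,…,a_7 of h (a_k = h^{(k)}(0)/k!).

f: a_k = -2, -1, 1/4, -1/8, 5/64, -7/128, 21/512, -33/1024, …
f∘r: x↦r, Dx↦Dx/r' in L_f ⇒ L₀.
∫: right-multiply L₀ by Dx.
L = (-1 - 2·x)·Dx + (1 + 2·x + 2·x^2)·Dx^2  (order 2).
h: a_k = 0, -2, -1, -1/3, 1/4, -3/20, 1/24, 3/56, …
ICs: h(0) = 0, h′(0) = -2.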